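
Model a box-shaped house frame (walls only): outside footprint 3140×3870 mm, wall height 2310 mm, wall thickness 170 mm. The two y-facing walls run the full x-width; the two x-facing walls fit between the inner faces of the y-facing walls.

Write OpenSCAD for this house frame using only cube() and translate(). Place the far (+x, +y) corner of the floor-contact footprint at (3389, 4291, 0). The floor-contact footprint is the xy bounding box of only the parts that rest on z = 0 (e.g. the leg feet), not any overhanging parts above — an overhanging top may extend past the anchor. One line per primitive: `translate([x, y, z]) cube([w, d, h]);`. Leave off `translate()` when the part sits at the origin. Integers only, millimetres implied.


translate([249, 421, 0]) cube([3140, 170, 2310]);
translate([249, 4121, 0]) cube([3140, 170, 2310]);
translate([249, 591, 0]) cube([170, 3530, 2310]);
translate([3219, 591, 0]) cube([170, 3530, 2310]);


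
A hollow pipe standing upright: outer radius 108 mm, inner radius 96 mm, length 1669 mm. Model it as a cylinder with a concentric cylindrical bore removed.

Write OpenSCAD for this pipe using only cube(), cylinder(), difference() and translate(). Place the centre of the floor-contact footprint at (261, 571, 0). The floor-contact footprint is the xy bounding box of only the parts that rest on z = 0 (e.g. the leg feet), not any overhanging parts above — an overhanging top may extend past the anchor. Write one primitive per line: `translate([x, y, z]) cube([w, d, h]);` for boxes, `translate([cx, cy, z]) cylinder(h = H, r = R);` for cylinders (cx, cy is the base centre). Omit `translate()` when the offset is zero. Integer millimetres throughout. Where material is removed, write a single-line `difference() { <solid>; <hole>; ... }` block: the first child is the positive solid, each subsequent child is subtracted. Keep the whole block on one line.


difference() { translate([261, 571, 0]) cylinder(h = 1669, r = 108); translate([261, 571, 0]) cylinder(h = 1669, r = 96); }


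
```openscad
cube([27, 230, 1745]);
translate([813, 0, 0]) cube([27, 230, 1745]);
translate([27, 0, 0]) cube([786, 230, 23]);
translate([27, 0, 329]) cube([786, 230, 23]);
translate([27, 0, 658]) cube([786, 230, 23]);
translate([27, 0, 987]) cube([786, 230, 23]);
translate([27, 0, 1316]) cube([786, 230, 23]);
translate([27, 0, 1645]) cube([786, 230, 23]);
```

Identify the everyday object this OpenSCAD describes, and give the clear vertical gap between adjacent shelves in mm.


A bookshelf. The clear shelf gap is 306 mm.

Two tall side panels with 6 horizontal boards between them — a bookshelf. The first two shelf undersides are at z = 0 and z = 329; with shelf thickness 23, the clear gap is 329 − 0 − 23 = 306 mm.


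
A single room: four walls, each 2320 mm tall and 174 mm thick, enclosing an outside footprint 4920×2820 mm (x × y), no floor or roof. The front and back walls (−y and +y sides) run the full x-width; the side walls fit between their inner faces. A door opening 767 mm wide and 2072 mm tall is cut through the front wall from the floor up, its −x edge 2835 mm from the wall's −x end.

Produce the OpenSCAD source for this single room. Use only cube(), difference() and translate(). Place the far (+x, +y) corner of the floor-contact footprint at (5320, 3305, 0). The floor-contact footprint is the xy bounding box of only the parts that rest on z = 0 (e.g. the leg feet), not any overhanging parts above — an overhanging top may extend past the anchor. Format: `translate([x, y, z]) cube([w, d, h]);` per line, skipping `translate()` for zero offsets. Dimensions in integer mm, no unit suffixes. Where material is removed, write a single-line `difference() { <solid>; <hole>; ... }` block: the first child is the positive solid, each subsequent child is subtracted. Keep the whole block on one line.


difference() { translate([400, 485, 0]) cube([4920, 174, 2320]); translate([3235, 485, 0]) cube([767, 174, 2072]); }
translate([400, 3131, 0]) cube([4920, 174, 2320]);
translate([400, 659, 0]) cube([174, 2472, 2320]);
translate([5146, 659, 0]) cube([174, 2472, 2320]);


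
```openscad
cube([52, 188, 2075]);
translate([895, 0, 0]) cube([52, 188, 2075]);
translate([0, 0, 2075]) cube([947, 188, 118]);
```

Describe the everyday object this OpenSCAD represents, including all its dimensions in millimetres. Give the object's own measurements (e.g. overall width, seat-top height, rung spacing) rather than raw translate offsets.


A door frame. The clear opening is 843 mm wide and 2075 mm high. Two 52 mm wide jambs, 188 mm deep, stand either side of the opening from the floor to the top of the opening. A 118 mm thick head sits across the top of both jambs, spanning the full outside width of the frame.


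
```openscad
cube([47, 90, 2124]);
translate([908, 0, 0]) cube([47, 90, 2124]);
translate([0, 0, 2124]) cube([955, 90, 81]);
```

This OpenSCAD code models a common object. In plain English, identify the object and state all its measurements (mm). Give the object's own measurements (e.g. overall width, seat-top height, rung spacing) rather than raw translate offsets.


A door frame. The clear opening is 861 mm wide and 2124 mm high. Two 47 mm wide jambs, 90 mm deep, stand either side of the opening from the floor to the top of the opening. A 81 mm thick head sits across the top of both jambs, spanning the full outside width of the frame.


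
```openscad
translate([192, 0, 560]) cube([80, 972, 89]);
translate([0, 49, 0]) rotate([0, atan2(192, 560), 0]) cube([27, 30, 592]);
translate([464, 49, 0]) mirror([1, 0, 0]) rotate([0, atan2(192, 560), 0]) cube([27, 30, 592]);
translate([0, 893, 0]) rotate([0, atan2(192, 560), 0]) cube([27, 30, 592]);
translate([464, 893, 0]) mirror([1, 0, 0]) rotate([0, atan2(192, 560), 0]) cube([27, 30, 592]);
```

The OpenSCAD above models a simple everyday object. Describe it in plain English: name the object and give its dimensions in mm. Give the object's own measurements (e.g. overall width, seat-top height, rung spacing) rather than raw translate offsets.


A sawhorse. A 80×972×89 mm beam (x, y, z) sits on two A-frame leg pairs. Each pair is two raked legs of 27×30 mm section (30 mm along y) splaying symmetrically in x. Each leg rises 560 mm vertically over 192 mm of horizontal reach and is 592 mm long along its own axis. Every leg's outer bottom edge rests on the floor and its outer top edge meets a bottom edge of the beam — the left legs (tilting toward +x) meet the beam's −x bottom edge, the right legs (their mirror images, tilting toward −x) meet its +x bottom edge — so the leg tops tuck under the beam, the beam's underside is 560 mm above the floor, and the feet are 464 mm apart outside-to-outside with the beam centred between them. The two leg pairs are set in 49 mm from either end of the beam.


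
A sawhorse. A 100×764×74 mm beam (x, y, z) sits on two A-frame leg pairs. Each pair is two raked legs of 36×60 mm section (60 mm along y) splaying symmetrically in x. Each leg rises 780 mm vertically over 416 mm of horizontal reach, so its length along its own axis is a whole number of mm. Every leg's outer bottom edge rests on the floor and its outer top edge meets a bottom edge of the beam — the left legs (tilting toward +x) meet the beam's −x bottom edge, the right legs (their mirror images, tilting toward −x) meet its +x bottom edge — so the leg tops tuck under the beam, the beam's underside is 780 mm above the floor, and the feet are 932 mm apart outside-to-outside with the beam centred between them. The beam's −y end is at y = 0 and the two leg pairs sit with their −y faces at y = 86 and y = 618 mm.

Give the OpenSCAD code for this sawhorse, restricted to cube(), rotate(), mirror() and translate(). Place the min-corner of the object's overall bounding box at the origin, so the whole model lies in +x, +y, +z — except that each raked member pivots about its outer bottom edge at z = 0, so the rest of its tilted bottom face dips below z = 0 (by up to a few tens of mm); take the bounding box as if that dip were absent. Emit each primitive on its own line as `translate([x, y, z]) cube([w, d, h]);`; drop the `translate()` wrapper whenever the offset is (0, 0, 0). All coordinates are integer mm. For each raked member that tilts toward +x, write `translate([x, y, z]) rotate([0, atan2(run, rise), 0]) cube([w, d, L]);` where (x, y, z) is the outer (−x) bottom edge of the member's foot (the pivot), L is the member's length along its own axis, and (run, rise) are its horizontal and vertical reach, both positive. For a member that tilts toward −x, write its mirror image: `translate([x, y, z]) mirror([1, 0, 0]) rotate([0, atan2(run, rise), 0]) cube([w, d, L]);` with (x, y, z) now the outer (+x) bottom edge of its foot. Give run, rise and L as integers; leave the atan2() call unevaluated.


translate([416, 0, 780]) cube([100, 764, 74]);
translate([0, 86, 0]) rotate([0, atan2(416, 780), 0]) cube([36, 60, 884]);
translate([932, 86, 0]) mirror([1, 0, 0]) rotate([0, atan2(416, 780), 0]) cube([36, 60, 884]);
translate([0, 618, 0]) rotate([0, atan2(416, 780), 0]) cube([36, 60, 884]);
translate([932, 618, 0]) mirror([1, 0, 0]) rotate([0, atan2(416, 780), 0]) cube([36, 60, 884]);


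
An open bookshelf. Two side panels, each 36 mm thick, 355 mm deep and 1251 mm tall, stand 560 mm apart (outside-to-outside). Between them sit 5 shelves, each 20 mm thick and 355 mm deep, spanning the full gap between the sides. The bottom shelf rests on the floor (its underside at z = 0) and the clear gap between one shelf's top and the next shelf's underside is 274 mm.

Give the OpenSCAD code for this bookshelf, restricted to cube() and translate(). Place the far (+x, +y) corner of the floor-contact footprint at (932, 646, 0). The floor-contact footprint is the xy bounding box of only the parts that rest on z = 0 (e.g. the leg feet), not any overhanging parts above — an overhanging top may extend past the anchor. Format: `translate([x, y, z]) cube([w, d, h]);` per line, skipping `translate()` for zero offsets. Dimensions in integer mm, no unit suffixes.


translate([372, 291, 0]) cube([36, 355, 1251]);
translate([896, 291, 0]) cube([36, 355, 1251]);
translate([408, 291, 0]) cube([488, 355, 20]);
translate([408, 291, 294]) cube([488, 355, 20]);
translate([408, 291, 588]) cube([488, 355, 20]);
translate([408, 291, 882]) cube([488, 355, 20]);
translate([408, 291, 1176]) cube([488, 355, 20]);


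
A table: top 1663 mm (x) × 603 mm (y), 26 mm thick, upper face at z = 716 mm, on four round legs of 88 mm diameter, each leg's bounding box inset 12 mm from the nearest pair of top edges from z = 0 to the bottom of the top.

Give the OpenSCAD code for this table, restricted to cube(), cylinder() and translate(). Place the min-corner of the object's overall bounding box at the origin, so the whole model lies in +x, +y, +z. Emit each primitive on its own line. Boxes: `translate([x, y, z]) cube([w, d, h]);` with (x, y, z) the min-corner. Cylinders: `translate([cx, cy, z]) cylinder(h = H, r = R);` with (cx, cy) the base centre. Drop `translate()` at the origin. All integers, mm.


translate([0, 0, 690]) cube([1663, 603, 26]);
translate([56, 56, 0]) cylinder(h = 690, r = 44);
translate([1607, 56, 0]) cylinder(h = 690, r = 44);
translate([56, 547, 0]) cylinder(h = 690, r = 44);
translate([1607, 547, 0]) cylinder(h = 690, r = 44);


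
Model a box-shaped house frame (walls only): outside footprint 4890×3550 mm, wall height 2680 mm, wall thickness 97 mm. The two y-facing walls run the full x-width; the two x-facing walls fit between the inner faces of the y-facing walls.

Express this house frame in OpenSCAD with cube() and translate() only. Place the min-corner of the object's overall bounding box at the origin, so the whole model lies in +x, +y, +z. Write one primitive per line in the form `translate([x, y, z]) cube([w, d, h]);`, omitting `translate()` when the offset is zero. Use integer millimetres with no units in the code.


cube([4890, 97, 2680]);
translate([0, 3453, 0]) cube([4890, 97, 2680]);
translate([0, 97, 0]) cube([97, 3356, 2680]);
translate([4793, 97, 0]) cube([97, 3356, 2680]);


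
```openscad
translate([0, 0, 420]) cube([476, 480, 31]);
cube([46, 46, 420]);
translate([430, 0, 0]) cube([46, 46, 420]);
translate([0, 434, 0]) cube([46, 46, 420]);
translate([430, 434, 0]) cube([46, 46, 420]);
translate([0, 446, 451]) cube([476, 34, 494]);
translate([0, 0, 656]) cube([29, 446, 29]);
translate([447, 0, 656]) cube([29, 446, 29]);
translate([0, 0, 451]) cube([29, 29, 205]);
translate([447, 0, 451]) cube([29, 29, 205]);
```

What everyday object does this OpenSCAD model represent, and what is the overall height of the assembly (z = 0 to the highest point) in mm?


A chair. The overall height is 945 mm.

A slab on four corner posts with a tall panel at the back — a chair. The seat slab sits at z = 420 with thickness 31, and the 494 mm backrest starts at the seat top, so the overall height is 420 + 31 + 494 = 945 mm.


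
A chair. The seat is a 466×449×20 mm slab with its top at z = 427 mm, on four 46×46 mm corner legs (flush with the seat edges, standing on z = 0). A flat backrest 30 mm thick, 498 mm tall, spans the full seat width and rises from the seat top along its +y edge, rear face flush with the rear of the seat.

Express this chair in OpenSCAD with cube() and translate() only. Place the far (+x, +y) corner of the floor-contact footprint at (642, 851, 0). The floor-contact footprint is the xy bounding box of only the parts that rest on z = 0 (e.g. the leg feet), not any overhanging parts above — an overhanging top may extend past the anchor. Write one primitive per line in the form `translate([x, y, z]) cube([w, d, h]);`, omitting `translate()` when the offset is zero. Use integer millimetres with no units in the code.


// leg_h = 427 - 20 = 407
translate([176, 402, 407]) cube([466, 449, 20]);
translate([176, 402, 0]) cube([46, 46, 407]);
translate([596, 402, 0]) cube([46, 46, 407]);
translate([176, 805, 0]) cube([46, 46, 407]);
translate([596, 805, 0]) cube([46, 46, 407]);
translate([176, 821, 427]) cube([466, 30, 498]);


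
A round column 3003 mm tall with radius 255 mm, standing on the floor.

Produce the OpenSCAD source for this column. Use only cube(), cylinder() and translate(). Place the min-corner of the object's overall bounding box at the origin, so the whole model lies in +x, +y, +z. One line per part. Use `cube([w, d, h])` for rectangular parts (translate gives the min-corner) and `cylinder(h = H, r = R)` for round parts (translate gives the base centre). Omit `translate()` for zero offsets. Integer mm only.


translate([255, 255, 0]) cylinder(h = 3003, r = 255);


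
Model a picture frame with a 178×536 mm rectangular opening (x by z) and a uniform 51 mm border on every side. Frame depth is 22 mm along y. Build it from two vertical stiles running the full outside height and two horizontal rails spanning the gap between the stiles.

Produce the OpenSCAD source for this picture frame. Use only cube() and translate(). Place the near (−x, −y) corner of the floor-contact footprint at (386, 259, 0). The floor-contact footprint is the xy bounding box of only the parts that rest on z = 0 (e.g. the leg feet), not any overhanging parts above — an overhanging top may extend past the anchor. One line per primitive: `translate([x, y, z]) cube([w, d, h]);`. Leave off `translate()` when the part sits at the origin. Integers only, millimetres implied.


translate([386, 259, 0]) cube([51, 22, 638]);
translate([615, 259, 0]) cube([51, 22, 638]);
translate([437, 259, 0]) cube([178, 22, 51]);
translate([437, 259, 587]) cube([178, 22, 51]);


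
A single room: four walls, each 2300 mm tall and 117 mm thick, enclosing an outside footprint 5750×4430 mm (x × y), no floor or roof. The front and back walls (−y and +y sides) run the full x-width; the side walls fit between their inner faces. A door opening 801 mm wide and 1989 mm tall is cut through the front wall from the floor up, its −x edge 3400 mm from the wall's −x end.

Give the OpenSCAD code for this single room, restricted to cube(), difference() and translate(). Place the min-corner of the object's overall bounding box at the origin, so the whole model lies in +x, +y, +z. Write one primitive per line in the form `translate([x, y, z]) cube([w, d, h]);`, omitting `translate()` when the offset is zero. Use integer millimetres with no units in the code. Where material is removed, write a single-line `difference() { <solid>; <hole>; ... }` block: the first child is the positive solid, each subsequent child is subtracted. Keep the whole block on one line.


difference() { cube([5750, 117, 2300]); translate([3400, 0, 0]) cube([801, 117, 1989]); }
translate([0, 4313, 0]) cube([5750, 117, 2300]);
translate([0, 117, 0]) cube([117, 4196, 2300]);
translate([5633, 117, 0]) cube([117, 4196, 2300]);


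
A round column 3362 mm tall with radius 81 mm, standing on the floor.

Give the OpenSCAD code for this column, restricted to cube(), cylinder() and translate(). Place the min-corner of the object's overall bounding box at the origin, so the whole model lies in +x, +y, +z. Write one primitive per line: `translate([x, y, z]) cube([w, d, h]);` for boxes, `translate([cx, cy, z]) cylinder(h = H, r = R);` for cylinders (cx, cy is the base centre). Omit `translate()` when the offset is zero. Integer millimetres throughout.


translate([81, 81, 0]) cylinder(h = 3362, r = 81);


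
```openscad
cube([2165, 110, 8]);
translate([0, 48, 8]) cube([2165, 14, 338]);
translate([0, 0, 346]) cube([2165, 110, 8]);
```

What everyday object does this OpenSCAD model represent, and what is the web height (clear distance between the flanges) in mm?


An I-beam. The web height is 338 mm.

Two wide flanges with a thin centred web — an I-beam. Overall 354 mm minus two 8 mm flanges gives a web of 354 − 2·8 = 338 mm.


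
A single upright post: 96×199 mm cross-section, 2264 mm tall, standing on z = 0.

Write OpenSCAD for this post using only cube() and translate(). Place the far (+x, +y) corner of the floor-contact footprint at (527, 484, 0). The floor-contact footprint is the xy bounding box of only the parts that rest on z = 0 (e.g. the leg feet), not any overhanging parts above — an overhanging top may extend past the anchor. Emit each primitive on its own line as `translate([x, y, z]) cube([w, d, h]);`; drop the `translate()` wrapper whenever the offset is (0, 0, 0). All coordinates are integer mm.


translate([431, 285, 0]) cube([96, 199, 2264]);


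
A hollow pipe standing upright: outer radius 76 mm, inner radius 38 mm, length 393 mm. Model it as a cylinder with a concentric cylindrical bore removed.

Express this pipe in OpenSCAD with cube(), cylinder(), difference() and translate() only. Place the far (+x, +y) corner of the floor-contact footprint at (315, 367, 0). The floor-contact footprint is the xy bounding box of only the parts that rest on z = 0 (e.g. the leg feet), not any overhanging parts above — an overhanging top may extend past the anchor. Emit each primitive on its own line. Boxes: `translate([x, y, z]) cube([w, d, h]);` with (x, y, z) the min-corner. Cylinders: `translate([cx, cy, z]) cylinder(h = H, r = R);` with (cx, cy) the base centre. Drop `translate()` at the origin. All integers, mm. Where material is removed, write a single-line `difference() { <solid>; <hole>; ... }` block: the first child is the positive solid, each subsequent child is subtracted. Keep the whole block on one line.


difference() { translate([239, 291, 0]) cylinder(h = 393, r = 76); translate([239, 291, 0]) cylinder(h = 393, r = 38); }


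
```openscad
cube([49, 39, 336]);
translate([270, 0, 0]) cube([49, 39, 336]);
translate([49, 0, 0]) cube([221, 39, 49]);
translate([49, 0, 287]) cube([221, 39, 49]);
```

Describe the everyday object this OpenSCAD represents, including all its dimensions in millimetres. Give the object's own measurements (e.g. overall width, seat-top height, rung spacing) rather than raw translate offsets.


A rectangular picture frame lying in the x–z plane (depth along y). The opening is 221 mm wide (x) by 238 mm tall (z), surrounded by a border 49 mm wide on all four sides. The frame is 39 mm deep and is made of two full-height vertical stiles with two horizontal rails fitted between them.


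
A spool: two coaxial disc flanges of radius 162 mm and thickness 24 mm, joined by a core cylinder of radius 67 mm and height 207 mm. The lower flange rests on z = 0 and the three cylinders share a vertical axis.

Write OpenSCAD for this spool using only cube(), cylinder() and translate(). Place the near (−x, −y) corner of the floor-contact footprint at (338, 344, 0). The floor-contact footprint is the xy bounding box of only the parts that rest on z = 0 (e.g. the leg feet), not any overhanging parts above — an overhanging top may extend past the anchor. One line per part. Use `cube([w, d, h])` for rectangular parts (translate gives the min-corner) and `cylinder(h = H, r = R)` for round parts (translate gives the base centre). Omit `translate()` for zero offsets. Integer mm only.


translate([500, 506, 0]) cylinder(h = 24, r = 162);
translate([500, 506, 24]) cylinder(h = 207, r = 67);
translate([500, 506, 231]) cylinder(h = 24, r = 162);


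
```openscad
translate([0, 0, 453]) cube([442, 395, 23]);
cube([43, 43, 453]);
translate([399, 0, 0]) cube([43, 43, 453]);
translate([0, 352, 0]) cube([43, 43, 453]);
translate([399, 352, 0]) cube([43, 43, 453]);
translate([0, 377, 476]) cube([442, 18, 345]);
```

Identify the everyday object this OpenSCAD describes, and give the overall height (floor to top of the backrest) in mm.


A chair. The overall height is 821 mm.

A slab on four corner posts with a tall panel at the back — a chair. The seat slab sits at z = 453 with thickness 23, and the 345 mm backrest starts at the seat top, so the overall height is 453 + 23 + 345 = 821 mm.


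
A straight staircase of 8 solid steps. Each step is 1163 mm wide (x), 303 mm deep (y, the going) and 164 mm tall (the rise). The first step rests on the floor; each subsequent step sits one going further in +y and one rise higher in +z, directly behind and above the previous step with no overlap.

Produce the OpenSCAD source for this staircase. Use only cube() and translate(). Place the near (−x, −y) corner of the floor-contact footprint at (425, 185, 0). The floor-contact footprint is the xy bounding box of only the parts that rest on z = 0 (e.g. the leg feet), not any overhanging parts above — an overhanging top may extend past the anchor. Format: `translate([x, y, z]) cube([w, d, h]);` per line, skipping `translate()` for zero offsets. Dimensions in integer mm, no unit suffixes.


translate([425, 185, 0]) cube([1163, 303, 164]);
translate([425, 488, 164]) cube([1163, 303, 164]);
translate([425, 791, 328]) cube([1163, 303, 164]);
translate([425, 1094, 492]) cube([1163, 303, 164]);
translate([425, 1397, 656]) cube([1163, 303, 164]);
translate([425, 1700, 820]) cube([1163, 303, 164]);
translate([425, 2003, 984]) cube([1163, 303, 164]);
translate([425, 2306, 1148]) cube([1163, 303, 164]);


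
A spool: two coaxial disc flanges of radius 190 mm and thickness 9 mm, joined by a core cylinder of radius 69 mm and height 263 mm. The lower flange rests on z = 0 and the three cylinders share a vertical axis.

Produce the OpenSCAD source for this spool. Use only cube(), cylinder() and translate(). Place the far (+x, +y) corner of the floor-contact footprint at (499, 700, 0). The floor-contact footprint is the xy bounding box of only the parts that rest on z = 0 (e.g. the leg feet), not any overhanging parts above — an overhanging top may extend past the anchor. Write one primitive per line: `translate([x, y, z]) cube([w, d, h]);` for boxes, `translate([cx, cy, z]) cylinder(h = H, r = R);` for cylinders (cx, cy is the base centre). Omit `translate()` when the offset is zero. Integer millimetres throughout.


translate([309, 510, 0]) cylinder(h = 9, r = 190);
translate([309, 510, 9]) cylinder(h = 263, r = 69);
translate([309, 510, 272]) cylinder(h = 9, r = 190);


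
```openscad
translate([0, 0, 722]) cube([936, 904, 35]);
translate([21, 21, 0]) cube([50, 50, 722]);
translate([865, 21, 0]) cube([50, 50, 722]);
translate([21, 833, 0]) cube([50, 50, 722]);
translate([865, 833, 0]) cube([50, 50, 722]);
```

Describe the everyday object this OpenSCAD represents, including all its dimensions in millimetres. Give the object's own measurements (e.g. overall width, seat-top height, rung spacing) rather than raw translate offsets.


A rectangular dining table. The top is 936×904×35 mm with its upper surface at z = 757 mm. It stands on four 50×50 mm square legs, each inset 21 mm from the nearest pair of top edges, running from the floor to the underside of the top.


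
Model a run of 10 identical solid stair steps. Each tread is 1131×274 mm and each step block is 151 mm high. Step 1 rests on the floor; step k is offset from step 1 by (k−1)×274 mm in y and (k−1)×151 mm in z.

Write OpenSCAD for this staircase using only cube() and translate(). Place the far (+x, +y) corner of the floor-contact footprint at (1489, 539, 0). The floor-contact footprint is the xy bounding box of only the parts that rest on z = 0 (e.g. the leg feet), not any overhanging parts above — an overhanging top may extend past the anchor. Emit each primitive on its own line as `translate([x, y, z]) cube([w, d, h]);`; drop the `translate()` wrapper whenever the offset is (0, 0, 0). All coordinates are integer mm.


translate([358, 265, 0]) cube([1131, 274, 151]);
translate([358, 539, 151]) cube([1131, 274, 151]);
translate([358, 813, 302]) cube([1131, 274, 151]);
translate([358, 1087, 453]) cube([1131, 274, 151]);
translate([358, 1361, 604]) cube([1131, 274, 151]);
translate([358, 1635, 755]) cube([1131, 274, 151]);
translate([358, 1909, 906]) cube([1131, 274, 151]);
translate([358, 2183, 1057]) cube([1131, 274, 151]);
translate([358, 2457, 1208]) cube([1131, 274, 151]);
translate([358, 2731, 1359]) cube([1131, 274, 151]);


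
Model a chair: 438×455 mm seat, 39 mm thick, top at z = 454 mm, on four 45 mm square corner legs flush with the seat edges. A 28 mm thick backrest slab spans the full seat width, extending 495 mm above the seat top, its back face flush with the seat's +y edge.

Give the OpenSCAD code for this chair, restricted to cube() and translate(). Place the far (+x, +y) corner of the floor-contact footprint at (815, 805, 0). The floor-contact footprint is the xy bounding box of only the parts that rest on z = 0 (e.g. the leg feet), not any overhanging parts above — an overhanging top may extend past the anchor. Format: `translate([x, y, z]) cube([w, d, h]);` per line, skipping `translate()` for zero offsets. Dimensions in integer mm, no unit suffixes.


translate([377, 350, 415]) cube([438, 455, 39]);
translate([377, 350, 0]) cube([45, 45, 415]);
translate([770, 350, 0]) cube([45, 45, 415]);
translate([377, 760, 0]) cube([45, 45, 415]);
translate([770, 760, 0]) cube([45, 45, 415]);
translate([377, 777, 454]) cube([438, 28, 495]);


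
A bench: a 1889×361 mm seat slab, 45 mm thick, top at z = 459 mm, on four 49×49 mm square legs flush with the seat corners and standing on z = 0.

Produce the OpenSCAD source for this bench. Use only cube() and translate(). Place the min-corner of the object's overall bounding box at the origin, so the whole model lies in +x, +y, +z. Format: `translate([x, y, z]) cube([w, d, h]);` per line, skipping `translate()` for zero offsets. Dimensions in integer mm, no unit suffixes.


// leg_h = 459 − 45 = 414
translate([0, 0, 414]) cube([1889, 361, 45]);
cube([49, 49, 414]);
translate([0, 312, 0]) cube([49, 49, 414]);
translate([1840, 0, 0]) cube([49, 49, 414]);
translate([1840, 312, 0]) cube([49, 49, 414]);


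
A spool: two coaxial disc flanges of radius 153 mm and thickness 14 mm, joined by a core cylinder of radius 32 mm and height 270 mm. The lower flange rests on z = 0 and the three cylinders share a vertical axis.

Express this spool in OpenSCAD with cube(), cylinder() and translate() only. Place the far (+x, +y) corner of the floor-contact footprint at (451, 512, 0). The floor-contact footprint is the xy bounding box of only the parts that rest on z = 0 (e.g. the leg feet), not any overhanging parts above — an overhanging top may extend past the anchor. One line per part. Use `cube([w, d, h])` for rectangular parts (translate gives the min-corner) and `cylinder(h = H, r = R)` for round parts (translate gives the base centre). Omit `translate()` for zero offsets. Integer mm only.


translate([298, 359, 0]) cylinder(h = 14, r = 153);
translate([298, 359, 14]) cylinder(h = 270, r = 32);
translate([298, 359, 284]) cylinder(h = 14, r = 153);


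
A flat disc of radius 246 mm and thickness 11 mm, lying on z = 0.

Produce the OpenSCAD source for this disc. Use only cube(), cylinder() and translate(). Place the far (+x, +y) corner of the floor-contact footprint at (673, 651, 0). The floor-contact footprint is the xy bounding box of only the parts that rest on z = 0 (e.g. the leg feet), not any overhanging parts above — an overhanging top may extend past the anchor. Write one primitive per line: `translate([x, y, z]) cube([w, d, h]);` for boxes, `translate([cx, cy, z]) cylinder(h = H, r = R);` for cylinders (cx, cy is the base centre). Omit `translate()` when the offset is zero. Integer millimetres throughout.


translate([427, 405, 0]) cylinder(h = 11, r = 246);


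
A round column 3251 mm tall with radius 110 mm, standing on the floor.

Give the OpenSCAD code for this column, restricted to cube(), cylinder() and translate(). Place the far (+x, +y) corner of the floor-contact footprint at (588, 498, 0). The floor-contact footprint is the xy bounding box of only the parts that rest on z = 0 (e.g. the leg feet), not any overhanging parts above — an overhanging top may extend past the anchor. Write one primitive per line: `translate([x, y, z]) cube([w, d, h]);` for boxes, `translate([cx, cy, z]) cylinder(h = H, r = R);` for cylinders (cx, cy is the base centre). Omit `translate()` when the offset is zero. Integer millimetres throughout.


translate([478, 388, 0]) cylinder(h = 3251, r = 110);


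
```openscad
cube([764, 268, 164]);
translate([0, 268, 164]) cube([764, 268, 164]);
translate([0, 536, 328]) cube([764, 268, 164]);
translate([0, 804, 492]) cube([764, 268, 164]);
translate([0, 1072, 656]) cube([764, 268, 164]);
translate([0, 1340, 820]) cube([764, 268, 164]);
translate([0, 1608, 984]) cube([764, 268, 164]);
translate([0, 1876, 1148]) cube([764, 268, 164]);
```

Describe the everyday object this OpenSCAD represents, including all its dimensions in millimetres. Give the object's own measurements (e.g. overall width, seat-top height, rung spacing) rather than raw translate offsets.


A straight staircase of 8 solid steps. Each step is 764 mm wide (x), 268 mm deep (y, the going) and 164 mm tall (the rise). The first step rests on the floor; each subsequent step sits one going further in +y and one rise higher in +z, directly behind and above the previous step with no overlap.


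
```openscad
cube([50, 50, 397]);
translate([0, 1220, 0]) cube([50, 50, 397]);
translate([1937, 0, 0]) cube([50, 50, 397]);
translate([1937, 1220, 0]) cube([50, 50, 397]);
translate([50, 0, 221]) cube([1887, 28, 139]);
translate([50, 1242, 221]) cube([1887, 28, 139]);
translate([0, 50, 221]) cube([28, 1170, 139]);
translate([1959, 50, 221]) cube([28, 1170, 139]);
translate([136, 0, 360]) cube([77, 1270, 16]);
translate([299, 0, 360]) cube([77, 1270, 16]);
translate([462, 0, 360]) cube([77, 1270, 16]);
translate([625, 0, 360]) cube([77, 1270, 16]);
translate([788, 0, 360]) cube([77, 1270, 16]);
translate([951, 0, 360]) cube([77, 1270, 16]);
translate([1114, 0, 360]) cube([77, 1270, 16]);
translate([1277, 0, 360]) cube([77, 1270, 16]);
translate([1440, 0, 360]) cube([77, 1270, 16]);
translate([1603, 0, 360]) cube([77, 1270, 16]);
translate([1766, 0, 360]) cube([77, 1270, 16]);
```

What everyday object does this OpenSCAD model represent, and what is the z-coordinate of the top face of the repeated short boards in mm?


A bed frame. The slat-top height is 376 mm.

Four posts, four rails, and a row of slats — a bed frame. Slats sit on the rails at z = 221 + 139 = 360; with slat thickness 16, the top is 376 mm.


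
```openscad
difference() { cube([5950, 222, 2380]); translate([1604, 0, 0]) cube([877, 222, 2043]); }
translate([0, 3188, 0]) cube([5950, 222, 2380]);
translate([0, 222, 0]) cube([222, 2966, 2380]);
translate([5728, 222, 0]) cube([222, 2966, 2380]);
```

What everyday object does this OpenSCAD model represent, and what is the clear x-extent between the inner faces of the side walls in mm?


A single room. The interior width is 5506 mm.

Four walls enclosing a rectangle with a door in the front wall — a room. Outside width 5950 minus two 222 mm walls gives 5506 mm.


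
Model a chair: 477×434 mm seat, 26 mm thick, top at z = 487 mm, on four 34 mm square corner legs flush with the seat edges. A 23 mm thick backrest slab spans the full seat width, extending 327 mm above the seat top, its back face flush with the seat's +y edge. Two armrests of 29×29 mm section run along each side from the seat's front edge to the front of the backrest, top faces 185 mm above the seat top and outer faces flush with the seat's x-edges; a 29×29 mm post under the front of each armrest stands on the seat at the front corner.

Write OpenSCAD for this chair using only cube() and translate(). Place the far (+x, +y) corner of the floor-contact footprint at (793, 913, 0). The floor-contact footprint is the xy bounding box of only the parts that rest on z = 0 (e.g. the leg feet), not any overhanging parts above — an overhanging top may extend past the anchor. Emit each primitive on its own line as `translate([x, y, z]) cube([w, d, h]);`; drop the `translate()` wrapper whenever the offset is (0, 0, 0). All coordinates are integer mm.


// leg_h = 487 - 26 = 461
// arm post h = 185 - 29 = 156
translate([316, 479, 461]) cube([477, 434, 26]);
translate([316, 479, 0]) cube([34, 34, 461]);
translate([759, 479, 0]) cube([34, 34, 461]);
translate([316, 879, 0]) cube([34, 34, 461]);
translate([759, 879, 0]) cube([34, 34, 461]);
translate([316, 890, 487]) cube([477, 23, 327]);
translate([316, 479, 643]) cube([29, 411, 29]);
translate([764, 479, 643]) cube([29, 411, 29]);
translate([316, 479, 487]) cube([29, 29, 156]);
translate([764, 479, 487]) cube([29, 29, 156]);


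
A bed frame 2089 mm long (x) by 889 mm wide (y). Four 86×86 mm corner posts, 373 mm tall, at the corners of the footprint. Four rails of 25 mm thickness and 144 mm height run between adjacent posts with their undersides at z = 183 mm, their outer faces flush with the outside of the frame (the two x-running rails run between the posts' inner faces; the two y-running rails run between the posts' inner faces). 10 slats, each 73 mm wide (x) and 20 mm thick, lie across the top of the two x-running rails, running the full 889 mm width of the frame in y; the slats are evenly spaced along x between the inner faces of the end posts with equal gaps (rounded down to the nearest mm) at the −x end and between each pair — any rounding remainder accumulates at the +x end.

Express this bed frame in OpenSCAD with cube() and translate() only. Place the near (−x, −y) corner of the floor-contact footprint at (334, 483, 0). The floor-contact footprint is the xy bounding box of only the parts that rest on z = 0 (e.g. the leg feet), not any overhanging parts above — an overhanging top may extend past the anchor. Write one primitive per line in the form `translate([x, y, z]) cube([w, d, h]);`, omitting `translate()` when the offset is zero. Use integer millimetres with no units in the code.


translate([334, 483, 0]) cube([86, 86, 373]);
translate([334, 1286, 0]) cube([86, 86, 373]);
translate([2337, 483, 0]) cube([86, 86, 373]);
translate([2337, 1286, 0]) cube([86, 86, 373]);
translate([420, 483, 183]) cube([1917, 25, 144]);
translate([420, 1347, 183]) cube([1917, 25, 144]);
translate([334, 569, 183]) cube([25, 717, 144]);
translate([2398, 569, 183]) cube([25, 717, 144]);
translate([527, 483, 327]) cube([73, 889, 20]);
translate([707, 483, 327]) cube([73, 889, 20]);
translate([887, 483, 327]) cube([73, 889, 20]);
translate([1067, 483, 327]) cube([73, 889, 20]);
translate([1247, 483, 327]) cube([73, 889, 20]);
translate([1427, 483, 327]) cube([73, 889, 20]);
translate([1607, 483, 327]) cube([73, 889, 20]);
translate([1787, 483, 327]) cube([73, 889, 20]);
translate([1967, 483, 327]) cube([73, 889, 20]);
translate([2147, 483, 327]) cube([73, 889, 20]);


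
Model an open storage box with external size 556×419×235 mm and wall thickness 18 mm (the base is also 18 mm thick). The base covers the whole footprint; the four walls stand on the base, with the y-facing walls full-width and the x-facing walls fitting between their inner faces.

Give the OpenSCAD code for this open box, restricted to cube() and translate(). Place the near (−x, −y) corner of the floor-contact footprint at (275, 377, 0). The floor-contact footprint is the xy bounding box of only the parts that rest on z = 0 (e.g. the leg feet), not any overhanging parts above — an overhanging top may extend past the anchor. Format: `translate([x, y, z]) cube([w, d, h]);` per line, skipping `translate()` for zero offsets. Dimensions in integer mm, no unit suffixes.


translate([275, 377, 0]) cube([556, 419, 18]);
translate([275, 377, 18]) cube([556, 18, 217]);
translate([275, 778, 18]) cube([556, 18, 217]);
translate([275, 395, 18]) cube([18, 383, 217]);
translate([813, 395, 18]) cube([18, 383, 217]);


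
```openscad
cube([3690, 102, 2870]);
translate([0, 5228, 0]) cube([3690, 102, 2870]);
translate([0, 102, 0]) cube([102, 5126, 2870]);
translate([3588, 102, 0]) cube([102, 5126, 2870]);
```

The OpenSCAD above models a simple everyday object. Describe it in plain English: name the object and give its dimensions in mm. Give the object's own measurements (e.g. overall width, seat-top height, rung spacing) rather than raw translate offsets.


The wall frame of a small rectangular building: four walls, each 2870 mm tall and 102 mm thick, enclosing a footprint 3690 mm (x) by 5330 mm (y) outside-to-outside, with no floor or roof. The front and back walls (the −y and +y sides) span the full width; the two side walls fit between them.


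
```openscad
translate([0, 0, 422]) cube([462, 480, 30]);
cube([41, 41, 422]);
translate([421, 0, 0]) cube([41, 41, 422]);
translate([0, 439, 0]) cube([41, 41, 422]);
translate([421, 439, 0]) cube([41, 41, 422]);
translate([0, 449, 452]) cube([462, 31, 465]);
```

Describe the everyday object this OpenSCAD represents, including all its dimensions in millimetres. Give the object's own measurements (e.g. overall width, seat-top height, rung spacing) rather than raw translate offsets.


A chair. The seat is a 462×480×30 mm slab with its top at z = 452 mm, on four 41×41 mm corner legs (flush with the seat edges, standing on z = 0). A flat backrest 31 mm thick, 465 mm tall, spans the full seat width and rises from the seat top along its +y edge, rear face flush with the rear of the seat.


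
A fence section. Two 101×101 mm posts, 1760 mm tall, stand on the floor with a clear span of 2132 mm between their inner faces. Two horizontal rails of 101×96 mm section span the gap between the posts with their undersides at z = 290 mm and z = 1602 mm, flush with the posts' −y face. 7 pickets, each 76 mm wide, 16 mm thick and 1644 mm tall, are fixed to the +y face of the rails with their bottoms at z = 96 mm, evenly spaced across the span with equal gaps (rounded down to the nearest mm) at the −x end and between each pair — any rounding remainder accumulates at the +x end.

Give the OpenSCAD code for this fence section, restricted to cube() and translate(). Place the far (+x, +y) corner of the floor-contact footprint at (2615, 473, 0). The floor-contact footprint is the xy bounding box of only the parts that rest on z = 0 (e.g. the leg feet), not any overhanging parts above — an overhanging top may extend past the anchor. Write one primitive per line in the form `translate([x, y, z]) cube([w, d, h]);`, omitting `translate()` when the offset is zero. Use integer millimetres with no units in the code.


translate([281, 372, 0]) cube([101, 101, 1760]);
translate([2514, 372, 0]) cube([101, 101, 1760]);
translate([382, 372, 290]) cube([2132, 101, 96]);
translate([382, 372, 1602]) cube([2132, 101, 96]);
translate([582, 473, 96]) cube([76, 16, 1644]);
translate([858, 473, 96]) cube([76, 16, 1644]);
translate([1134, 473, 96]) cube([76, 16, 1644]);
translate([1410, 473, 96]) cube([76, 16, 1644]);
translate([1686, 473, 96]) cube([76, 16, 1644]);
translate([1962, 473, 96]) cube([76, 16, 1644]);
translate([2238, 473, 96]) cube([76, 16, 1644]);
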